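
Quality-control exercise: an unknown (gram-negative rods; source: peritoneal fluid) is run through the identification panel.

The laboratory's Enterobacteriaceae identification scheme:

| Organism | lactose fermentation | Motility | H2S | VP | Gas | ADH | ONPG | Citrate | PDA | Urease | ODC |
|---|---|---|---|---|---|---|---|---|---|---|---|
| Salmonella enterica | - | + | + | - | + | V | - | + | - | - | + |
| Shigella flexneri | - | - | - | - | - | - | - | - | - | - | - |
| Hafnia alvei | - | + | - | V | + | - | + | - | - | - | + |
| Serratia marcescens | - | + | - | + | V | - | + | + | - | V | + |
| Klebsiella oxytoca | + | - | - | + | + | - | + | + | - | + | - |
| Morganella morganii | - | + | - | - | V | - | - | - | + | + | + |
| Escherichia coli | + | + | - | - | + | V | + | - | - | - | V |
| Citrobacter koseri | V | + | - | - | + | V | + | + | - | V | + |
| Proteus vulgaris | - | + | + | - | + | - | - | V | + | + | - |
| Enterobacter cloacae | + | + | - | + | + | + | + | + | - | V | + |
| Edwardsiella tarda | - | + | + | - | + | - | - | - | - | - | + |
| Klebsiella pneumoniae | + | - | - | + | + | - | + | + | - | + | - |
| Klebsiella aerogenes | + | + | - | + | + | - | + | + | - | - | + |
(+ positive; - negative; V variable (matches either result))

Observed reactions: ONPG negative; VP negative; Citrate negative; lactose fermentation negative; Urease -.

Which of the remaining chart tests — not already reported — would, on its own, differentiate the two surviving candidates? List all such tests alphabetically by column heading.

Gas, H2S, Motility, ODC

VP -: excludes 5 organisms — 8 left.
Citrate -: excludes Salmonella enterica, Citrobacter koseri — 6 left.
lactose fermentation -: excludes Escherichia coli — 5 left.
Urease -: excludes Morganella morganii, Proteus vulgaris — 3 left.
ONPG -: excludes Hafnia alvei — 2 left.
Two candidates remain: Edwardsiella tarda and Shigella flexneri.
  Motility: Edwardsiella tarda +, Shigella flexneri - — discriminates.
  H2S: Edwardsiella tarda +, Shigella flexneri - — discriminates.
  Gas: Edwardsiella tarda +, Shigella flexneri - — discriminates.
  ADH: - vs - — same for both, does not separate.
  PDA: - vs - — same for both, does not separate.
  ODC: Edwardsiella tarda +, Shigella flexneri - — discriminates.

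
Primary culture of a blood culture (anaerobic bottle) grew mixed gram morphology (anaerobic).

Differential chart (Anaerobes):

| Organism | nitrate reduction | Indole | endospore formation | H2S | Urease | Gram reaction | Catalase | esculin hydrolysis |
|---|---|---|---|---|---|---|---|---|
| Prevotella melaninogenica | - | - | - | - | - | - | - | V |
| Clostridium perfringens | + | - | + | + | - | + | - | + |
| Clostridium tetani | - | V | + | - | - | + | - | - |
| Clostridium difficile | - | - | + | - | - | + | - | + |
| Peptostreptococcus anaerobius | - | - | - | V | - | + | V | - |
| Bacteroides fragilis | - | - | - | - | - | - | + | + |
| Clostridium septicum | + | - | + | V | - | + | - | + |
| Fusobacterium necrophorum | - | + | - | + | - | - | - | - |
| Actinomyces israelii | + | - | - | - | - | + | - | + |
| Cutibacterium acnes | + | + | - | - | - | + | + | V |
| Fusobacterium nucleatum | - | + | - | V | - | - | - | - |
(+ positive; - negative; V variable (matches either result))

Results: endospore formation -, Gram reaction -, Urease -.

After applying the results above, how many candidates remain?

4

Urease -: all 11 remaining candidates are consistent.
endospore formation -: excludes Clostridium perfringens, Clostridium tetani, Clostridium difficile, Clostridium septicum — 7 left.
Gram reaction -: excludes Peptostreptococcus anaerobius, Actinomyces israelii, Cutibacterium acnes — 4 left.
Still consistent: Bacteroides fragilis, Fusobacterium necrophorum, Fusobacterium nucleatum, Prevotella melaninogenica.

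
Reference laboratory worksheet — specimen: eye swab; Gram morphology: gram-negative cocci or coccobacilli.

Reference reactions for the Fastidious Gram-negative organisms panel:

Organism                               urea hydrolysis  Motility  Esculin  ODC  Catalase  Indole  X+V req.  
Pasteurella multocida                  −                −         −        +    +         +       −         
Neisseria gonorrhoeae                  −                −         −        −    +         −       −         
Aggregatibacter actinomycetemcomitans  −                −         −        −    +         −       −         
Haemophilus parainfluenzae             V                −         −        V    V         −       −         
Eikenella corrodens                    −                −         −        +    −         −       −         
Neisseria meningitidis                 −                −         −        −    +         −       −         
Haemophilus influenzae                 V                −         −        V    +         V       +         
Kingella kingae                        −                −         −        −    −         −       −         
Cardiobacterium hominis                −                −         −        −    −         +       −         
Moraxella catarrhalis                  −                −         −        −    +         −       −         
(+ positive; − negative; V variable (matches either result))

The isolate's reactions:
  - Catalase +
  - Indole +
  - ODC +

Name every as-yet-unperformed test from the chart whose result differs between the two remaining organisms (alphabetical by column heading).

X+V req.

Indole +: excludes 7 organisms — 3 left.
Catalase +: excludes Cardiobacterium hominis — 2 left.
ODC +: all 2 remaining candidates are consistent.
Two candidates remain: Haemophilus influenzae and Pasteurella multocida.
  urea hydrolysis: V vs − — variable for at least one, does not separate.
  Motility: − vs − — same for both, does not separate.
  Esculin: − vs − — same for both, does not separate.
  X+V req.: Haemophilus influenzae +, Pasteurella multocida − — discriminates.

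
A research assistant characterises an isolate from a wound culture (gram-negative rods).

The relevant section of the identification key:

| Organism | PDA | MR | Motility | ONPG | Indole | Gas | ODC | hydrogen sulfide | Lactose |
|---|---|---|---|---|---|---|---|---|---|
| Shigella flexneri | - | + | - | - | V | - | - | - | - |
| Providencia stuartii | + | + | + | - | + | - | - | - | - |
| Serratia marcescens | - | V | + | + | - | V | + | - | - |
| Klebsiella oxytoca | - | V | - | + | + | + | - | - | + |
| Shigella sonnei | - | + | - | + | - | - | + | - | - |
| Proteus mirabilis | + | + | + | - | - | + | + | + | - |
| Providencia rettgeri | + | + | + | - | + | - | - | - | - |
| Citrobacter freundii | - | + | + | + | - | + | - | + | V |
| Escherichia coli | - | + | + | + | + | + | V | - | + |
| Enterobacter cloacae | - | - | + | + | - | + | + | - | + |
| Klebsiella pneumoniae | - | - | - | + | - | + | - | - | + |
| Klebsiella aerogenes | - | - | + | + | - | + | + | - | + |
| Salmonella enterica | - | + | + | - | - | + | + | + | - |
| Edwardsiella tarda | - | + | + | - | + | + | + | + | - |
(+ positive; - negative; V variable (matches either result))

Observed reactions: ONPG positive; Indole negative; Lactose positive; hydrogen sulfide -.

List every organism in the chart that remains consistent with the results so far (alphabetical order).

Lactose +: excludes 8 organisms — 6 left.
Indole -: excludes Klebsiella oxytoca, Escherichia coli — 4 left.
ONPG +: all 4 remaining candidates are consistent.
hydrogen sulfide -: excludes Citrobacter freundii — 3 left.

Enterobacter cloacae, Klebsiella aerogenes, Klebsiella pneumoniae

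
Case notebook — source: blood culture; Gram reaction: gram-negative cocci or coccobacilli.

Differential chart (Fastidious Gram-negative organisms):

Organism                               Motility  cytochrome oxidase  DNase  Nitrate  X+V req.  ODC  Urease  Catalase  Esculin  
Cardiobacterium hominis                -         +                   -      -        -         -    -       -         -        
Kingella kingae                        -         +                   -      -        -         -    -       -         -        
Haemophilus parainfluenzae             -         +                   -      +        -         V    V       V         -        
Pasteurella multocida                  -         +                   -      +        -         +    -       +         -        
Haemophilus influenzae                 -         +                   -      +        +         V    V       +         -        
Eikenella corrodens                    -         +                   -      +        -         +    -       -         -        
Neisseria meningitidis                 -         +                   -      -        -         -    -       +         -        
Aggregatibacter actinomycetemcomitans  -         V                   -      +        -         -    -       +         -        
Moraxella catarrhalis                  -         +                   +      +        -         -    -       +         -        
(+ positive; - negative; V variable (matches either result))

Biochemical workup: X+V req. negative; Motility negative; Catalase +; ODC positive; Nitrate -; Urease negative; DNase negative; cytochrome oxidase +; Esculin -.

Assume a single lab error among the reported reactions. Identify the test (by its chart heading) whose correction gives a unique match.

As reported, no row in the chart matches all 9 reactions.
Reversing Esculin → still no organism matches.
Reversing ODC (to -) → unique match: Neisseria meningitidis.
Reversing Nitrate → 2 organisms match (not unique).
Reversing Motility → still no organism matches.
Reversing X+V req. → still no organism matches.
Reversing DNase → still no organism matches.
Reversing cytochrome oxidase → still no organism matches.
Reversing Catalase → still no organism matches.
Reversing Urease → still no organism matches.

ODC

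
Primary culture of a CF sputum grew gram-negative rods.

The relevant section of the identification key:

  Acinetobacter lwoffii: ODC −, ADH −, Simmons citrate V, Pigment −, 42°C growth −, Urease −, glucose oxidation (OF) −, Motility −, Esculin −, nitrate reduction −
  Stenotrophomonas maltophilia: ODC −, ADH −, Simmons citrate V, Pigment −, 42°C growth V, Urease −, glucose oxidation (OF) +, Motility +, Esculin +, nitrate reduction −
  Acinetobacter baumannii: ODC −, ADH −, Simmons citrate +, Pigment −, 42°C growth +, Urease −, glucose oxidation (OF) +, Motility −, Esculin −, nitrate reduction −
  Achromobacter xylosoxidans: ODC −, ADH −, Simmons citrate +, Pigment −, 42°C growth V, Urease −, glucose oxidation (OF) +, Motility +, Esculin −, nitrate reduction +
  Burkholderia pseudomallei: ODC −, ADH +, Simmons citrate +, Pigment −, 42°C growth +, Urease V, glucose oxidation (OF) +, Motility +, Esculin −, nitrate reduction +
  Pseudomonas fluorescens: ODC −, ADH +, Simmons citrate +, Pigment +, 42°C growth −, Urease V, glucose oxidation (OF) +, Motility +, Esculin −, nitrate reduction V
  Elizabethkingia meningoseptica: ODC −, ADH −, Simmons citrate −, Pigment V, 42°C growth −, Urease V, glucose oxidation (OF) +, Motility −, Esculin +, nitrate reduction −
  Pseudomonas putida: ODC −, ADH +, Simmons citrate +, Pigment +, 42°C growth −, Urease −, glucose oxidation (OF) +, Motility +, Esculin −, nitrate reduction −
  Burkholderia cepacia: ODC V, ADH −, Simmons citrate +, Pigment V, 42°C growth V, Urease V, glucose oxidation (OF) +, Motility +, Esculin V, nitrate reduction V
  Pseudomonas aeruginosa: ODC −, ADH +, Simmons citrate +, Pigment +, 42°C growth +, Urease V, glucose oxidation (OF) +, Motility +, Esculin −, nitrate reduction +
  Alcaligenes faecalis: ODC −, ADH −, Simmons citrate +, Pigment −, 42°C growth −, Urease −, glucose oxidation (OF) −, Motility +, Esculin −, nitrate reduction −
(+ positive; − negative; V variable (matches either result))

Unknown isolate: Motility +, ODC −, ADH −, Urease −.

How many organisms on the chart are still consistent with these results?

4

ODC −: all 11 remaining candidates are consistent.
Motility +: excludes Acinetobacter lwoffii, Acinetobacter baumannii, Elizabethkingia meningoseptica — 8 left.
Urease −: all 8 remaining candidates are consistent.
ADH −: excludes Burkholderia pseudomallei, Pseudomonas fluorescens, Pseudomonas putida, Pseudomonas aeruginosa — 4 left.
Still consistent: Achromobacter xylosoxidans, Alcaligenes faecalis, Burkholderia cepacia, Stenotrophomonas maltophilia.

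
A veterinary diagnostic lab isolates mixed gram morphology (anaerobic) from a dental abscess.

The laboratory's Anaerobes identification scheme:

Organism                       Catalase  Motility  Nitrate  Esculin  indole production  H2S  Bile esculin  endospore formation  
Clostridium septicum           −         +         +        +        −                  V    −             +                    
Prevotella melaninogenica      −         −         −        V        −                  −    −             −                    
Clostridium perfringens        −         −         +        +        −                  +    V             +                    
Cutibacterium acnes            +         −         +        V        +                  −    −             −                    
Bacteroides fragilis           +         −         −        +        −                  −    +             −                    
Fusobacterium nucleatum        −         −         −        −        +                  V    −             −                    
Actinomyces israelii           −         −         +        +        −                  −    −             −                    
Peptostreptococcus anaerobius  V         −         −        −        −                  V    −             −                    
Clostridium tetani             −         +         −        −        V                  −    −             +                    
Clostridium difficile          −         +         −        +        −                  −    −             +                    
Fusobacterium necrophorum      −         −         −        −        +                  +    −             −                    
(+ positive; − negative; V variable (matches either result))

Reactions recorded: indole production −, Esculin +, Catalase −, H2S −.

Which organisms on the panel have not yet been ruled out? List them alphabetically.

H2S −: excludes Clostridium perfringens, Fusobacterium necrophorum — 9 left.
Catalase −: excludes Cutibacterium acnes, Bacteroides fragilis — 7 left.
indole production −: excludes Fusobacterium nucleatum — 6 left.
Esculin +: excludes Peptostreptococcus anaerobius, Clostridium tetani — 4 left.

Actinomyces israelii, Clostridium difficile, Clostridium septicum, Prevotella melaninogenica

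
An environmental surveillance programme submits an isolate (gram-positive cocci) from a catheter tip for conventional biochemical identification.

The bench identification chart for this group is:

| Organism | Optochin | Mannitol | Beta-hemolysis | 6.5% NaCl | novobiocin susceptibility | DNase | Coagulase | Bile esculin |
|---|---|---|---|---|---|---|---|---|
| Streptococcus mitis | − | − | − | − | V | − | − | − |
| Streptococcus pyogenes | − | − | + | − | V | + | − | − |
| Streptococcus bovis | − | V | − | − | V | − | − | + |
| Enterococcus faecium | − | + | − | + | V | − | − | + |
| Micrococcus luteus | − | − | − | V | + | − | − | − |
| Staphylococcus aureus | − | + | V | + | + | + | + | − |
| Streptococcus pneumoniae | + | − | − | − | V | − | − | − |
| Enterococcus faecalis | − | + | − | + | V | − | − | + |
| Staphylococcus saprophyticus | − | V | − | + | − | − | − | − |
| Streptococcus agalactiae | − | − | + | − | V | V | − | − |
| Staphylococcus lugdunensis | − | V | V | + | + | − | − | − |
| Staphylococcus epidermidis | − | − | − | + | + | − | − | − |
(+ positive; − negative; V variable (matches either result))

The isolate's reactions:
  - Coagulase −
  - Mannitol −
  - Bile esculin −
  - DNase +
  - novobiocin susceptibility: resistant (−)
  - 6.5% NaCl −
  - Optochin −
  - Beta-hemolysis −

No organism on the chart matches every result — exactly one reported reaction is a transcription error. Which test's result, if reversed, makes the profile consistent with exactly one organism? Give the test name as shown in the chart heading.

As reported, no row in the chart matches all 8 reactions.
Reversing Bile esculin → still no organism matches.
Reversing Coagulase → still no organism matches.
Reversing DNase (to −) → unique match: Streptococcus mitis.
Reversing Mannitol → still no organism matches.
Reversing 6.5% NaCl → still no organism matches.
Reversing novobiocin susceptibility → still no organism matches.
Reversing Beta-hemolysis → 2 organisms match (not unique).
Reversing Optochin → still no organism matches.

DNase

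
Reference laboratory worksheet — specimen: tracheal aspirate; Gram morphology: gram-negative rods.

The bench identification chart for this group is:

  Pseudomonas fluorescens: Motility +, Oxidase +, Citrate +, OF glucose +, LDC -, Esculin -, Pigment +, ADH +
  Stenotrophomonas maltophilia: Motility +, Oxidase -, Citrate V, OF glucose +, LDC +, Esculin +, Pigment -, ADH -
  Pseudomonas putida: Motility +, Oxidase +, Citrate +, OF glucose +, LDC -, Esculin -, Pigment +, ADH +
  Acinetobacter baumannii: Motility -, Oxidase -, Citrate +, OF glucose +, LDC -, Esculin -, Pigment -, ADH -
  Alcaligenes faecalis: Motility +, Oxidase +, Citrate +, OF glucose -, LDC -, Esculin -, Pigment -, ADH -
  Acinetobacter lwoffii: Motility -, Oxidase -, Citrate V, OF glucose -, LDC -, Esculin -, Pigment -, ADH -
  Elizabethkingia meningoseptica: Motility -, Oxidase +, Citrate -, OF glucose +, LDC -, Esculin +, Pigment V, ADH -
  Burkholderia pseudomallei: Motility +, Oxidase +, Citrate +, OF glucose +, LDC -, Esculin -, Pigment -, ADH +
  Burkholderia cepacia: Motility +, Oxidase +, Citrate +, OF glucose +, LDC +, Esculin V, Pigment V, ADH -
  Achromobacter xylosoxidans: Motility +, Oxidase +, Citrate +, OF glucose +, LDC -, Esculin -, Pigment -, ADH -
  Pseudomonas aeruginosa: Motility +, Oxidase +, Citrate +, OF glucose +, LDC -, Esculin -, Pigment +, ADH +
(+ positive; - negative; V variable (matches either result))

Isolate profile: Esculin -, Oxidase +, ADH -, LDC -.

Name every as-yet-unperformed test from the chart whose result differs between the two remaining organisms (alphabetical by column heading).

LDC -: excludes Stenotrophomonas maltophilia, Burkholderia cepacia — 9 left.
ADH -: excludes Pseudomonas fluorescens, Pseudomonas putida, Burkholderia pseudomallei, Pseudomonas aeruginosa — 5 left.
Oxidase +: excludes Acinetobacter baumannii, Acinetobacter lwoffii — 3 left.
Esculin -: excludes Elizabethkingia meningoseptica — 2 left.
Two candidates remain: Achromobacter xylosoxidans and Alcaligenes faecalis.
  Motility: + vs + — same for both, does not separate.
  Citrate: + vs + — same for both, does not separate.
  OF glucose: Achromobacter xylosoxidans +, Alcaligenes faecalis - — discriminates.
  Pigment: - vs - — same for both, does not separate.

OF glucose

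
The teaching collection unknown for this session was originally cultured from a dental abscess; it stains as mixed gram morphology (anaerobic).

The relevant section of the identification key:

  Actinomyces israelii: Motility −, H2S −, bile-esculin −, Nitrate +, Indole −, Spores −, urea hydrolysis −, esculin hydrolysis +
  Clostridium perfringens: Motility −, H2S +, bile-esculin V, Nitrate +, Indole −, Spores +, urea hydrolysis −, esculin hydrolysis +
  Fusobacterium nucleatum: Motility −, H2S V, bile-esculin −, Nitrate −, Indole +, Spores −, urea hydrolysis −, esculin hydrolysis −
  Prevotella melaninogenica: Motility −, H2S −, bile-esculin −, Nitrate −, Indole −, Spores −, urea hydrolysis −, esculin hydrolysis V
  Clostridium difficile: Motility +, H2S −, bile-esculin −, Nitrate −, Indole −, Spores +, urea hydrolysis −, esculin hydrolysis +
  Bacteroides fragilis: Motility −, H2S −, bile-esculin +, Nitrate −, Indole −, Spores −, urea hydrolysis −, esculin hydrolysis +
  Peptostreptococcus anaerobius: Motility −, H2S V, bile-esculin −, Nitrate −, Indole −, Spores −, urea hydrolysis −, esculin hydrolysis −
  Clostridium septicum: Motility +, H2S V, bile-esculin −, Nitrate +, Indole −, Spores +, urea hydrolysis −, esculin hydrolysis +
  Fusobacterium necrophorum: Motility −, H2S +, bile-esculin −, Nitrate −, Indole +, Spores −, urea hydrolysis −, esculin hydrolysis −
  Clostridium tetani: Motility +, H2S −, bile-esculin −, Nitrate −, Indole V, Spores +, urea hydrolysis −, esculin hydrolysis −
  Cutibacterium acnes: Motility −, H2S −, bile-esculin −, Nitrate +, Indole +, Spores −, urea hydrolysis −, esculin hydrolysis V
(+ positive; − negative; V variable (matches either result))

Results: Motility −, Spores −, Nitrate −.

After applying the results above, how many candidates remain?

Nitrate −: excludes Actinomyces israelii, Clostridium perfringens, Clostridium septicum, Cutibacterium acnes — 7 left.
Spores −: excludes Clostridium difficile, Clostridium tetani — 5 left.
Motility −: all 5 remaining candidates are consistent.
Still consistent: Bacteroides fragilis, Fusobacterium necrophorum, Fusobacterium nucleatum, Peptostreptococcus anaerobius, Prevotella melaninogenica.

5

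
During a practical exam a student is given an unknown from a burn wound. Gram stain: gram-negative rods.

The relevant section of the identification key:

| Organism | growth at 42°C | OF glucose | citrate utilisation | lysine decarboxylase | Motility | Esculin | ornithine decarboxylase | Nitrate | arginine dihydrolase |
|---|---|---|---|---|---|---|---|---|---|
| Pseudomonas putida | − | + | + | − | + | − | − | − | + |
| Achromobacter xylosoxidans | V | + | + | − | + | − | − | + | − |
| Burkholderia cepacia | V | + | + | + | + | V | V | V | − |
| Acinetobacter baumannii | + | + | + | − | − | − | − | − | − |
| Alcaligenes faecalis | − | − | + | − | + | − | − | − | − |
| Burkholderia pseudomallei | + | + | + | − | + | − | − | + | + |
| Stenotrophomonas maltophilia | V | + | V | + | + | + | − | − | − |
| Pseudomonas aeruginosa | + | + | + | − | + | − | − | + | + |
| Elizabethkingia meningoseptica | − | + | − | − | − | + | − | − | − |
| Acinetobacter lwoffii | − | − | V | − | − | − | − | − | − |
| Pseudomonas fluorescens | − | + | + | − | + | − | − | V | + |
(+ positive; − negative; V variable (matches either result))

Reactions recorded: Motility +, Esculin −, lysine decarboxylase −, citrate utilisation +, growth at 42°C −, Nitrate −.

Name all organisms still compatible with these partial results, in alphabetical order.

Esculin −: excludes Stenotrophomonas maltophilia, Elizabethkingia meningoseptica — 9 left.
Nitrate −: excludes Achromobacter xylosoxidans, Burkholderia pseudomallei, Pseudomonas aeruginosa — 6 left.
growth at 42°C −: excludes Acinetobacter baumannii — 5 left.
lysine decarboxylase −: excludes Burkholderia cepacia — 4 left.
citrate utilisation +: all 4 remaining candidates are consistent.
Motility +: excludes Acinetobacter lwoffii — 3 left.

Alcaligenes faecalis, Pseudomonas fluorescens, Pseudomonas putida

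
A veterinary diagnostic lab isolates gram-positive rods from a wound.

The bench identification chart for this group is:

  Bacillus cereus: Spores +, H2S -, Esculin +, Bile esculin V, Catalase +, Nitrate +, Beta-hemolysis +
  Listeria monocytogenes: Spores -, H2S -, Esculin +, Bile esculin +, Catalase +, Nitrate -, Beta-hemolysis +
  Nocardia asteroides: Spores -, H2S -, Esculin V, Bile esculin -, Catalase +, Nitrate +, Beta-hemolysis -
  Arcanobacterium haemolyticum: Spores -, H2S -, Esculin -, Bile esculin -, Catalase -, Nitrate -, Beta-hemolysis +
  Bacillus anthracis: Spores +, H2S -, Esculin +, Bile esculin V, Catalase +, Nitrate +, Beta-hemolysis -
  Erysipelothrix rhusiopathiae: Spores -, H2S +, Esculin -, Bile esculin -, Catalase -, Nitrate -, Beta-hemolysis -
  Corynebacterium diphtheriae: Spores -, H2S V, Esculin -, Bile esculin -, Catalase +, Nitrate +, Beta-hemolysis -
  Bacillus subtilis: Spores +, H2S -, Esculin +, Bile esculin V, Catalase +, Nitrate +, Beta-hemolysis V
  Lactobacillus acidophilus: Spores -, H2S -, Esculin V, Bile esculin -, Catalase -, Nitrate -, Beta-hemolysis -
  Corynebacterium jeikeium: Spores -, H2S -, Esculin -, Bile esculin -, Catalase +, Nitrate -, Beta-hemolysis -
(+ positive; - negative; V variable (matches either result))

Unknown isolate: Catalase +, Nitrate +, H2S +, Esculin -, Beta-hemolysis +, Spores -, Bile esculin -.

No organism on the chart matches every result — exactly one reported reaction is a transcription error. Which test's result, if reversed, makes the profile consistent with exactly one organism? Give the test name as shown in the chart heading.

Beta-hemolysis

As reported, no row in the chart matches all 7 reactions.
Reversing Esculin → still no organism matches.
Reversing Beta-hemolysis (to -) → unique match: Corynebacterium diphtheriae.
Reversing Catalase → still no organism matches.
Reversing Nitrate → still no organism matches.
Reversing Spores → still no organism matches.
Reversing Bile esculin → still no organism matches.
Reversing H2S → still no organism matches.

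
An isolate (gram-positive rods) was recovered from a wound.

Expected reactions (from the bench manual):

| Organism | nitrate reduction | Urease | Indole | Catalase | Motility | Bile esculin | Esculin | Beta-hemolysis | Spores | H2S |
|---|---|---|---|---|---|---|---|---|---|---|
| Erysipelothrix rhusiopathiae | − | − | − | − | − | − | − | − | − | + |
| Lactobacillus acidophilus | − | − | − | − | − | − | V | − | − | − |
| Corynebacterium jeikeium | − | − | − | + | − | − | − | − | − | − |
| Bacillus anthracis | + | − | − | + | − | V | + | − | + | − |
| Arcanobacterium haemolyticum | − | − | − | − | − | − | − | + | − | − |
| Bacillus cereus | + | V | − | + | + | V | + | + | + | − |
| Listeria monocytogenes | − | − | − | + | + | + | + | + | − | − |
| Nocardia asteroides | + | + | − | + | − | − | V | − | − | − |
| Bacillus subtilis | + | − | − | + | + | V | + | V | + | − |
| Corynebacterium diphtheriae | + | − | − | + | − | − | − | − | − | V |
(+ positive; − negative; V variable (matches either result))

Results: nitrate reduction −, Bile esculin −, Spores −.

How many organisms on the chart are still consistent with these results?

4

Spores −: excludes Bacillus anthracis, Bacillus cereus, Bacillus subtilis — 7 left.
Bile esculin −: excludes Listeria monocytogenes — 6 left.
nitrate reduction −: excludes Nocardia asteroides, Corynebacterium diphtheriae — 4 left.
Still consistent: Arcanobacterium haemolyticum, Corynebacterium jeikeium, Erysipelothrix rhusiopathiae, Lactobacillus acidophilus.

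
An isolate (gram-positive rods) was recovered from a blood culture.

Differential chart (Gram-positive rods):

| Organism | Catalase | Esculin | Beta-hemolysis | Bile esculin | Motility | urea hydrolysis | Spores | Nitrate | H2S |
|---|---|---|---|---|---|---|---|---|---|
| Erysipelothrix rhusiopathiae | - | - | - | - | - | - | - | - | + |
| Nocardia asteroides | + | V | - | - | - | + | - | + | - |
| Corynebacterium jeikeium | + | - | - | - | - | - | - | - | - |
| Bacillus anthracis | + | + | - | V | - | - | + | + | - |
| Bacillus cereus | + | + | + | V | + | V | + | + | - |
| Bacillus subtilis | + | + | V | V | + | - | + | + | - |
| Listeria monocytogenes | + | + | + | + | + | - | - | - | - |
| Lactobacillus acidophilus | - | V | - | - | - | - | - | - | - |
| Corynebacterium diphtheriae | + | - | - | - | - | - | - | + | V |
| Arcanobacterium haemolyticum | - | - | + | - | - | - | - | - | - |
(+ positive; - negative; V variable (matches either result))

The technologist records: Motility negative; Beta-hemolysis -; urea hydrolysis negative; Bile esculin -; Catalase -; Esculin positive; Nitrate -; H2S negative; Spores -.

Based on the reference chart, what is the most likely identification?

Lactobacillus acidophilus

Bile esculin -: excludes Listeria monocytogenes — 9 left.
Beta-hemolysis -: excludes Bacillus cereus, Arcanobacterium haemolyticum — 7 left.
Spores -: excludes Bacillus anthracis, Bacillus subtilis — 5 left.
Catalase -: excludes Nocardia asteroides, Corynebacterium jeikeium, Corynebacterium diphtheriae — 2 left.
Motility -: all 2 remaining candidates are consistent.
urea hydrolysis -: all 2 remaining candidates are consistent.
H2S -: excludes Erysipelothrix rhusiopathiae — 1 left.
Esculin +: the one remaining candidate is consistent.
Nitrate -: the one remaining candidate is consistent.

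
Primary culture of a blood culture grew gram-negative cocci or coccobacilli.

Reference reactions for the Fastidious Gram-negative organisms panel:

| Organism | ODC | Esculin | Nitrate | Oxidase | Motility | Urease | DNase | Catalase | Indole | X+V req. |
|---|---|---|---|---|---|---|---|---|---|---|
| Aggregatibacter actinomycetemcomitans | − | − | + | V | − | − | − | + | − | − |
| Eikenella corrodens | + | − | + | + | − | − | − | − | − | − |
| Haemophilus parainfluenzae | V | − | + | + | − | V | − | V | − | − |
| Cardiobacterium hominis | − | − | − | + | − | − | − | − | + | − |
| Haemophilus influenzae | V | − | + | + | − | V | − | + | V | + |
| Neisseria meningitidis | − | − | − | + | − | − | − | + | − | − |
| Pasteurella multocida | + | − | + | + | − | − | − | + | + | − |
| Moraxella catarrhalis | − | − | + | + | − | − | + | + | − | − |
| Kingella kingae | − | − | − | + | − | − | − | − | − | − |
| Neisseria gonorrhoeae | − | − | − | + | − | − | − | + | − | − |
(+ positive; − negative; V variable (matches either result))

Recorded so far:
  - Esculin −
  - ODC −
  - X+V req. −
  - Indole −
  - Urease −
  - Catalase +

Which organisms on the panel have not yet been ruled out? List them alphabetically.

Indole −: excludes Cardiobacterium hominis, Pasteurella multocida — 8 left.
Urease −: all 8 remaining candidates are consistent.
ODC −: excludes Eikenella corrodens — 7 left.
Esculin −: all 7 remaining candidates are consistent.
X+V req. −: excludes Haemophilus influenzae — 6 left.
Catalase +: excludes Kingella kingae — 5 left.

Aggregatibacter actinomycetemcomitans, Haemophilus parainfluenzae, Moraxella catarrhalis, Neisseria gonorrhoeae, Neisseria meningitidis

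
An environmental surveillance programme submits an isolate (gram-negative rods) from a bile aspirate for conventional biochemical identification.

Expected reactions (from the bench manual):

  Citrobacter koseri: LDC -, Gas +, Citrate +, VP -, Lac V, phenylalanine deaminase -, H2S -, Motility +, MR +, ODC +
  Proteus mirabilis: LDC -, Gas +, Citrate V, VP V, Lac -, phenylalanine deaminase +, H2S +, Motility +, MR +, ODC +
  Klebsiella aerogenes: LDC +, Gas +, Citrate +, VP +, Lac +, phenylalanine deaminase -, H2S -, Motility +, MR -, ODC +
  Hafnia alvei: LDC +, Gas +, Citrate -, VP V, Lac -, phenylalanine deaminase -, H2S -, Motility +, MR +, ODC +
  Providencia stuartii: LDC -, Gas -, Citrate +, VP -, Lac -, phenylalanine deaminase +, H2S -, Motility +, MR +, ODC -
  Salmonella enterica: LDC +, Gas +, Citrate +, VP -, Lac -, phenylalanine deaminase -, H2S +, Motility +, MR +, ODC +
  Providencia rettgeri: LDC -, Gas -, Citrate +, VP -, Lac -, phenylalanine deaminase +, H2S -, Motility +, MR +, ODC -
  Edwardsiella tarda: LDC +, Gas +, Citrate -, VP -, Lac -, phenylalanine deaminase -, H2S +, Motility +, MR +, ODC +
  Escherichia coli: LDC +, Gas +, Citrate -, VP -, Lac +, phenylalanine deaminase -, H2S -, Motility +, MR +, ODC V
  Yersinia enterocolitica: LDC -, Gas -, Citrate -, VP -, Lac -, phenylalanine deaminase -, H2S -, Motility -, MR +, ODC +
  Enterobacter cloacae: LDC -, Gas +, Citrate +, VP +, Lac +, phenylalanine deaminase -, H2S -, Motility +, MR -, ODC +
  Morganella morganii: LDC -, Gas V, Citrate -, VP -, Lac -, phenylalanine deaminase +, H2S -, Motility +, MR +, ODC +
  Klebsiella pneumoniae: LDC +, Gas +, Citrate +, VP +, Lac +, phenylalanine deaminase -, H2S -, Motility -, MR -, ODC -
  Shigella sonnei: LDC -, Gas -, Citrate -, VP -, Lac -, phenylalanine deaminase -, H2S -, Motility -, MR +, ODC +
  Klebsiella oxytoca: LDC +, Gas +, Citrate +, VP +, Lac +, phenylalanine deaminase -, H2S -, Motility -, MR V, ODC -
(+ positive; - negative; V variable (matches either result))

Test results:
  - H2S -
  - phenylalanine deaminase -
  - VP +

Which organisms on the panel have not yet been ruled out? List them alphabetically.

Enterobacter cloacae, Hafnia alvei, Klebsiella aerogenes, Klebsiella oxytoca, Klebsiella pneumoniae

VP +: excludes 9 organisms — 6 left.
phenylalanine deaminase -: excludes Proteus mirabilis — 5 left.
H2S -: all 5 remaining candidates are consistent.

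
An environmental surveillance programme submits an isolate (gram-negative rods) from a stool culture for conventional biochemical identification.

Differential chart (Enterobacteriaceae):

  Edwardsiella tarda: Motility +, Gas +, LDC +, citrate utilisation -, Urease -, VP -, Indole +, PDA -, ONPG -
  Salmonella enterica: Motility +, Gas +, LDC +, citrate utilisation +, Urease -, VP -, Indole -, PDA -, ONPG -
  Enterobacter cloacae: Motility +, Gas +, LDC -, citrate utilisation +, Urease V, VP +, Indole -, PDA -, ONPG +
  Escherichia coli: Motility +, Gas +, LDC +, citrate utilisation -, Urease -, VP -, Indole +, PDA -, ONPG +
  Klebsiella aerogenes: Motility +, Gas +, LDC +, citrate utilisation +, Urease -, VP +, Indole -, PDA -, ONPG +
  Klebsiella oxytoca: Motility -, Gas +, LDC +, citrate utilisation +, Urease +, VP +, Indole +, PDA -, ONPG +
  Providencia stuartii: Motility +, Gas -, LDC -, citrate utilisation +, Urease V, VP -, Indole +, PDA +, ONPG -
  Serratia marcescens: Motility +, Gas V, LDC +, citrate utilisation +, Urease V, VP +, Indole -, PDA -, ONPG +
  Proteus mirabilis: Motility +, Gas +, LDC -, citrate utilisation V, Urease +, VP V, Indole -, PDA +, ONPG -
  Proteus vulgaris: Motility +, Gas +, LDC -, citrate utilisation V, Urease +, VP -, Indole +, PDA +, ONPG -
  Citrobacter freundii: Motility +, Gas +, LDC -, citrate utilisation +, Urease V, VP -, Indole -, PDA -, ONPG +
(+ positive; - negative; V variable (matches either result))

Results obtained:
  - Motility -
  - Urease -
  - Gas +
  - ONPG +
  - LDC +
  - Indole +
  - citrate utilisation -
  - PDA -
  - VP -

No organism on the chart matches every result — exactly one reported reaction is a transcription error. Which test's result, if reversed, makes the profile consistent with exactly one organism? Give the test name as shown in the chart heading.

Motility

As reported, no row in the chart matches all 9 reactions.
Reversing LDC → still no organism matches.
Reversing Indole → still no organism matches.
Reversing PDA → still no organism matches.
Reversing Motility (to +) → unique match: Escherichia coli.
Reversing VP → still no organism matches.
Reversing Urease → still no organism matches.
Reversing citrate utilisation → still no organism matches.
Reversing Gas → still no organism matches.
Reversing ONPG → still no organism matches.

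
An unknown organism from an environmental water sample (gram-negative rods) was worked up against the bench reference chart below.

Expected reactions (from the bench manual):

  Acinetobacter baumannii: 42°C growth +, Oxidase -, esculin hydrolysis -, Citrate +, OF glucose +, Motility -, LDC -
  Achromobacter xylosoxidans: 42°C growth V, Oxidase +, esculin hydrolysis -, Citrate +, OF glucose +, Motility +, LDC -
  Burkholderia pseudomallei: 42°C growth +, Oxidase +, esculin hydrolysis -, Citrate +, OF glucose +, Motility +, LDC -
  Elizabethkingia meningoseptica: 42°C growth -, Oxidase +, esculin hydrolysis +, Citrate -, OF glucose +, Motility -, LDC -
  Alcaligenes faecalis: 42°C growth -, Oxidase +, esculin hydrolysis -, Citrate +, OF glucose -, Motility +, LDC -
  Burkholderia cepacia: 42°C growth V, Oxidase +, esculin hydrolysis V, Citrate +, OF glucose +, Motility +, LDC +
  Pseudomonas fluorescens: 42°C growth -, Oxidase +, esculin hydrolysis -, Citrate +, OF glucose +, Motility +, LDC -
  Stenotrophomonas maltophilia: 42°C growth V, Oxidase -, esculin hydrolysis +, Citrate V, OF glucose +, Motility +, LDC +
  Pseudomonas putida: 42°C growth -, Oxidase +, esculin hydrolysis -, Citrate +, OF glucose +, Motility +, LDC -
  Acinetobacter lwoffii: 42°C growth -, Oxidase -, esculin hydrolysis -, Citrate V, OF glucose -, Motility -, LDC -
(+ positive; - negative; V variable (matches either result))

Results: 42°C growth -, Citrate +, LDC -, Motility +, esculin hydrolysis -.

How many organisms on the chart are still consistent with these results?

4

esculin hydrolysis -: excludes Elizabethkingia meningoseptica, Stenotrophomonas maltophilia — 8 left.
Motility +: excludes Acinetobacter baumannii, Acinetobacter lwoffii — 6 left.
42°C growth -: excludes Burkholderia pseudomallei — 5 left.
Citrate +: all 5 remaining candidates are consistent.
LDC -: excludes Burkholderia cepacia — 4 left.
Still consistent: Achromobacter xylosoxidans, Alcaligenes faecalis, Pseudomonas fluorescens, Pseudomonas putida.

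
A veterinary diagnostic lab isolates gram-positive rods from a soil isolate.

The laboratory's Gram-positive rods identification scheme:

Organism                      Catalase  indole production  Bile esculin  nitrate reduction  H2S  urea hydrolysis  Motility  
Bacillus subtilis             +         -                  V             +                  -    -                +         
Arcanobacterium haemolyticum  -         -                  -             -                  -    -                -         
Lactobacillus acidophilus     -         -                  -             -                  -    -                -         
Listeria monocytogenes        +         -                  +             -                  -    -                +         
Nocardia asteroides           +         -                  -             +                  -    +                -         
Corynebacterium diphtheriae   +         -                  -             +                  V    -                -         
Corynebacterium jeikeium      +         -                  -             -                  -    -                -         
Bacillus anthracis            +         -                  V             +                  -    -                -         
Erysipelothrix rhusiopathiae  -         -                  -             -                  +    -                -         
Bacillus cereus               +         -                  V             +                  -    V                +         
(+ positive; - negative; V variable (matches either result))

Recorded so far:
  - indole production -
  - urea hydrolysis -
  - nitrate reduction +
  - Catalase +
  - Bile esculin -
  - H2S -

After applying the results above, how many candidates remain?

4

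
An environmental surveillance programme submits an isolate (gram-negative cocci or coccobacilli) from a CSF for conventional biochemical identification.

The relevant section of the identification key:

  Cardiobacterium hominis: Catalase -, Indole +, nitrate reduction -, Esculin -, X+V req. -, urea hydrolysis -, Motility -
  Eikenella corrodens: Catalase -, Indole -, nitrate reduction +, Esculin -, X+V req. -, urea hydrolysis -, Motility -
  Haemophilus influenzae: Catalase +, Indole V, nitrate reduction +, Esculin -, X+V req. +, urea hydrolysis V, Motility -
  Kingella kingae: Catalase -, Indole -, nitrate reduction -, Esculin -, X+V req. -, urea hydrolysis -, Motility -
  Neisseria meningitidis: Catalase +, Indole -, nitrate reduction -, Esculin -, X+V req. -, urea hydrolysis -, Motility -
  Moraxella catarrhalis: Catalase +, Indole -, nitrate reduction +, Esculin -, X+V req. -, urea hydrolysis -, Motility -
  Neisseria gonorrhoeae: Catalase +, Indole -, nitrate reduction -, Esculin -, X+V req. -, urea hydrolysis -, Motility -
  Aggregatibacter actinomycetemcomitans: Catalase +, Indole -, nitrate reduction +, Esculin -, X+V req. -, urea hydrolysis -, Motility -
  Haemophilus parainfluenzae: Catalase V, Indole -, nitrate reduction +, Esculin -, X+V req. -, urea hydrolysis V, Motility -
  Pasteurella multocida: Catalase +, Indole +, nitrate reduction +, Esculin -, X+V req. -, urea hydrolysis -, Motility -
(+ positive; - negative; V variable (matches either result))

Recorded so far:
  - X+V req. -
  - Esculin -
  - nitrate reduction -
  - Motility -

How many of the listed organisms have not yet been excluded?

4

Esculin -: all 10 remaining candidates are consistent.
X+V req. -: excludes Haemophilus influenzae — 9 left.
Motility -: all 9 remaining candidates are consistent.
nitrate reduction -: excludes 5 organisms — 4 left.
Still consistent: Cardiobacterium hominis, Kingella kingae, Neisseria gonorrhoeae, Neisseria meningitidis.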